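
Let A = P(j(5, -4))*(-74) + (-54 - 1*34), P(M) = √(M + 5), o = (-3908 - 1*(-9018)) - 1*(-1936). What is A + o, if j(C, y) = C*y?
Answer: 6958 - 74*I*√15 ≈ 6958.0 - 286.6*I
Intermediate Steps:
o = 7046 (o = (-3908 + 9018) + 1936 = 5110 + 1936 = 7046)
P(M) = √(5 + M)
A = -88 - 74*I*√15 (A = √(5 + 5*(-4))*(-74) + (-54 - 1*34) = √(5 - 20)*(-74) + (-54 - 34) = √(-15)*(-74) - 88 = (I*√15)*(-74) - 88 = -74*I*√15 - 88 = -88 - 74*I*√15 ≈ -88.0 - 286.6*I)
A + o = (-88 - 74*I*√15) + 7046 = 6958 - 74*I*√15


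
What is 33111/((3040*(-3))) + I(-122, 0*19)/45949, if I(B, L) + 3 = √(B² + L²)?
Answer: -506777353/139684960 ≈ -3.6280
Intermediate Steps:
I(B, L) = -3 + √(B² + L²)
33111/((3040*(-3))) + I(-122, 0*19)/45949 = 33111/((3040*(-3))) + (-3 + √((-122)² + (0*19)²))/45949 = 33111/(-9120) + (-3 + √(14884 + 0²))*(1/45949) = 33111*(-1/9120) + (-3 + √(14884 + 0))*(1/45949) = -11037/3040 + (-3 + √14884)*(1/45949) = -11037/3040 + (-3 + 122)*(1/45949) = -11037/3040 + 119*(1/45949) = -11037/3040 + 119/45949 = -506777353/139684960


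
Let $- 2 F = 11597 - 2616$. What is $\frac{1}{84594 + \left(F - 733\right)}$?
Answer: $\frac{2}{158741} \approx 1.2599 \cdot 10^{-5}$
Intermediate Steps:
$F = - \frac{8981}{2}$ ($F = - \frac{11597 - 2616}{2} = \left(- \frac{1}{2}\right) 8981 = - \frac{8981}{2} \approx -4490.5$)
$\frac{1}{84594 + \left(F - 733\right)} = \frac{1}{84594 - \frac{10447}{2}} = \frac{1}{\frac{158741}{2}} = \frac{2}{158741}$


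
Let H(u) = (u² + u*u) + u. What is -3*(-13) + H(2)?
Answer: 49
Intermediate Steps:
H(u) = u + 2*u² (H(u) = (u² + u²) + u = 2*u² + u = u + 2*u²)
-3*(-13) + H(2) = -3*(-13) + 2*(1 + 2*2) = 39 + 2*(1 + 4) = 39 + 2*5 = 39 + 10 = 49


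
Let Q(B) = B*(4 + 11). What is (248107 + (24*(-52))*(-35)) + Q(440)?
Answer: 298387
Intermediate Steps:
Q(B) = 15*B (Q(B) = B*15 = 15*B)
(248107 + (24*(-52))*(-35)) + Q(440) = (248107 + (24*(-52))*(-35)) + 15*440 = (248107 - 1248*(-35)) + 6600 = (248107 + 43680) + 6600 = 291787 + 6600 = 298387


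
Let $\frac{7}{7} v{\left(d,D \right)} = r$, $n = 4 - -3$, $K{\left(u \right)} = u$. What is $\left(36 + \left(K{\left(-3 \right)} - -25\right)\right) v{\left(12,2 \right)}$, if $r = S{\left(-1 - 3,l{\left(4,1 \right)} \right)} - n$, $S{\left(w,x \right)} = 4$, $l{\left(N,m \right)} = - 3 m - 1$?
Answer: $-174$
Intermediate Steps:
$l{\left(N,m \right)} = -1 - 3 m$
$n = 7$ ($n = 4 + 3 = 7$)
$r = -3$ ($r = 4 - 7 = -3$)
$v{\left(d,D \right)} = -3$
$\left(36 + \left(K{\left(-3 \right)} - -25\right)\right) v{\left(12,2 \right)} = \left(36 - -22\right) \left(-3\right) = \left(36 + \left(-3 + 25\right)\right) \left(-3\right) = \left(36 + 22\right) \left(-3\right) = 58 \left(-3\right) = -174$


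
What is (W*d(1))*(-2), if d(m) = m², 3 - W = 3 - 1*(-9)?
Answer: 18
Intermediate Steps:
W = -9 (W = 3 - (3 - 1*(-9)) = 3 - (3 + 9) = 3 - 1*12 = 3 - 12 = -9)
(W*d(1))*(-2) = -9*1²*(-2) = -9*1*(-2) = -9*(-2) = 18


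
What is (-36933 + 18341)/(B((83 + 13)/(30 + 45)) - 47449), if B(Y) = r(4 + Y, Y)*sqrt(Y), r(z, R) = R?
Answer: 13783934500000/35178243732857 + 297472000*sqrt(2)/35178243732857 ≈ 0.39184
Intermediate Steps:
B(Y) = Y**(3/2) (B(Y) = Y*sqrt(Y) = Y**(3/2))
(-36933 + 18341)/(B((83 + 13)/(30 + 45)) - 47449) = (-36933 + 18341)/(((83 + 13)/(30 + 45))**(3/2) - 47449) = -18592/((96/75)**(3/2) - 47449) = -18592/((96*(1/75))**(3/2) - 47449) = -18592/((32/25)**(3/2) - 47449) = -18592/(128*sqrt(2)/125 - 47449) = -18592/(-47449 + 128*sqrt(2)/125)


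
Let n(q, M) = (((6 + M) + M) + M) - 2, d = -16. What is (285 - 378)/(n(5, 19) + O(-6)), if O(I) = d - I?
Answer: -31/17 ≈ -1.8235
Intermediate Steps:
n(q, M) = 4 + 3*M (n(q, M) = ((6 + 2*M) + M) - 2 = (6 + 3*M) - 2 = 4 + 3*M)
O(I) = -16 - I
(285 - 378)/(n(5, 19) + O(-6)) = (285 - 378)/((4 + 3*19) + (-16 - 1*(-6))) = -93/((4 + 57) + (-16 + 6)) = -93/(61 - 10) = -93/51 = -93*1/51 = -31/17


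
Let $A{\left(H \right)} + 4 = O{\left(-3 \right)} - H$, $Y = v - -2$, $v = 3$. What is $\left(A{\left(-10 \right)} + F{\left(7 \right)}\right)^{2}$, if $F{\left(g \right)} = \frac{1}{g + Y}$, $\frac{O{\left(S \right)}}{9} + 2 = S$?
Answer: $\frac{218089}{144} \approx 1514.5$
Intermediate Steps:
$O{\left(S \right)} = -18 + 9 S$
$Y = 5$ ($Y = 3 - -2 = 3 + 2 = 5$)
$F{\left(g \right)} = \frac{1}{5 + g}$ ($F{\left(g \right)} = \frac{1}{g + 5} = \frac{1}{5 + g}$)
$A{\left(H \right)} = -49 - H$ ($A{\left(H \right)} = -4 - \left(45 + H\right) = -49 - H$)
$\left(A{\left(-10 \right)} + F{\left(7 \right)}\right)^{2} = \left(\left(-49 - -10\right) + \frac{1}{5 + 7}\right)^{2} = \left(\left(-49 + 10\right) + \frac{1}{12}\right)^{2} = \left(-39 + \frac{1}{12}\right)^{2} = \left(- \frac{467}{12}\right)^{2} = \frac{218089}{144}$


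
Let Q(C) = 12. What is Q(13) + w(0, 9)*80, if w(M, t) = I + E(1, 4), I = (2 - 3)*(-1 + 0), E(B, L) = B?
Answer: 172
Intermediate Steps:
I = 1 (I = -1*(-1) = 1)
w(M, t) = 2 (w(M, t) = 1 + 1 = 2)
Q(13) + w(0, 9)*80 = 12 + 2*80 = 12 + 160 = 172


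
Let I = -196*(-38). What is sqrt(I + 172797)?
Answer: sqrt(180245) ≈ 424.55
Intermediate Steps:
I = 7448
sqrt(I + 172797) = sqrt(7448 + 172797) = sqrt(180245)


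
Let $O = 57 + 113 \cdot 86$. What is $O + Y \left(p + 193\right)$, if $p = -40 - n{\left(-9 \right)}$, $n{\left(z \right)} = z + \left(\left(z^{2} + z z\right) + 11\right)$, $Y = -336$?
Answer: $13471$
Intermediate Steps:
$O = 9775$ ($O = 57 + 9718 = 9775$)
$n{\left(z \right)} = 11 + z + 2 z^{2}$ ($n{\left(z \right)} = z + \left(\left(z^{2} + z^{2}\right) + 11\right) = z + \left(2 z^{2} + 11\right) = z + \left(11 + 2 z^{2}\right) = 11 + z + 2 z^{2}$)
$p = -204$ ($p = -40 - \left(11 - 9 + 2 \left(-9\right)^{2}\right) = -40 - \left(11 - 9 + 2 \cdot 81\right) = -40 - \left(11 - 9 + 162\right) = -40 - 164 = -204$)
$O + Y \left(p + 193\right) = 9775 - 336 \left(-204 + 193\right) = 9775 - -3696 = 9775 + 3696 = 13471$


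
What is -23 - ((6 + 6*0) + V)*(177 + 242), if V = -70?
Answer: 26793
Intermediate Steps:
-23 - ((6 + 6*0) + V)*(177 + 242) = -23 - ((6 + 6*0) - 70)*(177 + 242) = -23 - ((6 + 0) - 70)*419 = -23 - (6 - 70)*419 = -23 - (-64)*419 = -23 - 1*(-26816) = -23 + 26816 = 26793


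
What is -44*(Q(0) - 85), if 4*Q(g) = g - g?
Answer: 3740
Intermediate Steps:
Q(g) = 0 (Q(g) = (g - g)/4 = (1/4)*0 = 0)
-44*(Q(0) - 85) = -44*(0 - 85) = -44*(-85) = 3740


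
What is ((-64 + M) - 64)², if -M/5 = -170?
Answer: 521284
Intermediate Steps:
M = 850 (M = -5*(-170) = 850)
((-64 + M) - 64)² = ((-64 + 850) - 64)² = (786 - 64)² = 722² = 521284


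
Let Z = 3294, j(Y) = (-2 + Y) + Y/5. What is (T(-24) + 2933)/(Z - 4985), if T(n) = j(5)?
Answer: -33/19 ≈ -1.7368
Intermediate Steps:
j(Y) = -2 + 6*Y/5 (j(Y) = (-2 + Y) + Y*(⅕) = (-2 + Y) + Y/5 = -2 + 6*Y/5)
T(n) = 4 (T(n) = -2 + (6/5)*5 = -2 + 6 = 4)
(T(-24) + 2933)/(Z - 4985) = (4 + 2933)/(3294 - 4985) = 2937/(-1691) = 2937*(-1/1691) = -33/19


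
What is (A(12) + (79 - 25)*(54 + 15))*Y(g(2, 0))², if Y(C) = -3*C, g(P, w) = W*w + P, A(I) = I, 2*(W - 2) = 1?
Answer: 134568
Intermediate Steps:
W = 5/2 (W = 2 + (½)*1 = 2 + ½ = 5/2 ≈ 2.5000)
g(P, w) = P + 5*w/2 (g(P, w) = 5*w/2 + P = P + 5*w/2)
(A(12) + (79 - 25)*(54 + 15))*Y(g(2, 0))² = (12 + (79 - 25)*(54 + 15))*(-3*(2 + (5/2)*0))² = (12 + 54*69)*(-3*(2 + 0))² = (12 + 3726)*(-3*2)² = 3738*(-6)² = 3738*36 = 134568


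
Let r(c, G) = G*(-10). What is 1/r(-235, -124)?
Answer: 1/1240 ≈ 0.00080645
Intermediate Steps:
r(c, G) = -10*G
1/r(-235, -124) = 1/(-10*(-124)) = 1/1240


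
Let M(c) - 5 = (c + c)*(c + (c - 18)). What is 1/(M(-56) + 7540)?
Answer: 1/22105 ≈ 4.5239e-5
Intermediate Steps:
M(c) = 5 + 2*c*(-18 + 2*c) (M(c) = 5 + (c + c)*(c + (c - 18)) = 5 + (2*c)*(c + (-18 + c)) = 5 + (2*c)*(-18 + 2*c) = 5 + 2*c*(-18 + 2*c))
1/(M(-56) + 7540) = 1/((5 - 36*(-56) + 4*(-56)**2) + 7540) = 1/((5 + 2016 + 4*3136) + 7540) = 1/((5 + 2016 + 12544) + 7540) = 1/(14565 + 7540) = 1/22105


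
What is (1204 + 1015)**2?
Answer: 4923961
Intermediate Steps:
(1204 + 1015)**2 = 2219**2 = 4923961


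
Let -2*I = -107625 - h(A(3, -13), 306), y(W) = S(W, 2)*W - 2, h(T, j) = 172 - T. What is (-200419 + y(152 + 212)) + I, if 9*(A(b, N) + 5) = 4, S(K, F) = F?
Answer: -1312130/9 ≈ -1.4579e+5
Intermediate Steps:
A(b, N) = -41/9 (A(b, N) = -5 + (⅑)*4 = -5 + 4/9 = -41/9)
y(W) = -2 + 2*W (y(W) = 2*W - 2 = -2 + 2*W)
I = 485107/9 (I = -(-107625 - (172 - 1*(-41/9)))/2 = -(-107625 - (172 + 41/9))/2 = -(-107625 - 1*1589/9)/2 = -(-107625 - 1589/9)/2 = -½*(-970214/9) = 485107/9 ≈ 53901.)
(-200419 + y(152 + 212)) + I = (-200419 + (-2 + 2*(152 + 212))) + 485107/9 = (-200419 + (-2 + 2*364)) + 485107/9 = (-200419 + (-2 + 728)) + 485107/9 = (-200419 + 726) + 485107/9 = -199693 + 485107/9 = -1312130/9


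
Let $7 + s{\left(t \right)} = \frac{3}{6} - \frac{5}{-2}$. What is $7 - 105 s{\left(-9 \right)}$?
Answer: $427$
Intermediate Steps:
$s{\left(t \right)} = -4$ ($s{\left(t \right)} = -7 + \left(\frac{3}{6} - \frac{5}{-2}\right) = -7 + \left(3 \cdot \frac{1}{6} - - \frac{5}{2}\right) = -7 + \left(\frac{1}{2} + \frac{5}{2}\right) = -7 + 3 = -4$)
$7 - 105 s{\left(-9 \right)} = 7 - -420 = 7 + 420 = 427$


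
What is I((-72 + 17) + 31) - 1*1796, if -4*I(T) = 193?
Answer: -7377/4 ≈ -1844.3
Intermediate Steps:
I(T) = -193/4 (I(T) = -¼*193 = -193/4)
I((-72 + 17) + 31) - 1*1796 = -193/4 - 1*1796 = -193/4 - 1796 = -7377/4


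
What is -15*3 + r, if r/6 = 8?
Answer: 3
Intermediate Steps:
r = 48 (r = 6*8 = 48)
-15*3 + r = -15*3 + 48 = -45 + 48 = 3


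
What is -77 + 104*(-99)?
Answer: -10373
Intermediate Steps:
-77 + 104*(-99) = -77 - 10296 = -10373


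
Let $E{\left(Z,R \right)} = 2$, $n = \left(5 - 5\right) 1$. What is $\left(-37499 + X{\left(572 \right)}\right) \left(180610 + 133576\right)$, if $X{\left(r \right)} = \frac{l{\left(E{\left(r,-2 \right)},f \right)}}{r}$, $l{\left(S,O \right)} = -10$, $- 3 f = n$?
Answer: $- \frac{1684778281867}{143} \approx -1.1782 \cdot 10^{10}$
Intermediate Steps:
$n = 0$ ($n = 0 \cdot 1 = 0$)
$f = 0$ ($f = \left(- \frac{1}{3}\right) 0 = 0$)
$X{\left(r \right)} = - \frac{10}{r}$
$\left(-37499 + X{\left(572 \right)}\right) \left(180610 + 133576\right) = \left(-37499 - \frac{10}{572}\right) \left(180610 + 133576\right) = \left(-37499 - \frac{5}{286}\right) 314186 = \left(- \frac{10724719}{286}\right) 314186 = - \frac{1684778281867}{143}$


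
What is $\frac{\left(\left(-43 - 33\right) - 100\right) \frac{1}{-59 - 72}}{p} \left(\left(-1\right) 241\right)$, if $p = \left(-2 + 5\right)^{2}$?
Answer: $- \frac{42416}{1179} \approx -35.976$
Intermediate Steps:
$p = 9$ ($p = 3^{2} = 9$)
$\frac{\left(\left(-43 - 33\right) - 100\right) \frac{1}{-59 - 72}}{p} \left(\left(-1\right) 241\right) = \frac{\left(\left(-43 - 33\right) - 100\right) \frac{1}{-59 - 72}}{9} \left(\left(-1\right) 241\right) = \frac{-76 - 100}{-131} \cdot \frac{1}{9} \left(-241\right) = \left(-176\right) \left(- \frac{1}{131}\right) \frac{1}{9} \left(-241\right) = \frac{176}{131} \cdot \frac{1}{9} \left(-241\right) = \frac{176}{1179} \left(-241\right) = - \frac{42416}{1179}$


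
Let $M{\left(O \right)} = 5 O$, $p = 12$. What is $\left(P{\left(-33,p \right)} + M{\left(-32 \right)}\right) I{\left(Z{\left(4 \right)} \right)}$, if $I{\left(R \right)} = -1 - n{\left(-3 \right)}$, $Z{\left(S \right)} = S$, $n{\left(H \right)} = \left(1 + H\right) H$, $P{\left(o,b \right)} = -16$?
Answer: $1232$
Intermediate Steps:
$n{\left(H \right)} = H \left(1 + H\right)$
$I{\left(R \right)} = -7$ ($I{\left(R \right)} = -1 - - 3 \left(1 - 3\right) = -1 - \left(-3\right) \left(-2\right) = -1 - 6 = -7$)
$\left(P{\left(-33,p \right)} + M{\left(-32 \right)}\right) I{\left(Z{\left(4 \right)} \right)} = \left(-16 + 5 \left(-32\right)\right) \left(-7\right) = \left(-16 - 160\right) \left(-7\right) = \left(-176\right) \left(-7\right) = 1232$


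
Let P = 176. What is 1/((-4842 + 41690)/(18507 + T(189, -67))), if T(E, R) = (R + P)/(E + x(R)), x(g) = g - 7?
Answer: 1064207/2118760 ≈ 0.50228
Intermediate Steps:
x(g) = -7 + g
T(E, R) = (176 + R)/(-7 + E + R) (T(E, R) = (R + 176)/(E + (-7 + R)) = (176 + R)/(-7 + E + R))
1/((-4842 + 41690)/(18507 + T(189, -67))) = 1/((-4842 + 41690)/(18507 + (176 - 67)/(-7 + 189 - 67))) = 1/(36848/(18507 + 109/115)) = 1/(36848/(2128414/115)) = 1/(36848*(115/2128414)) = 1/(2118760/1064207) = 1064207/2118760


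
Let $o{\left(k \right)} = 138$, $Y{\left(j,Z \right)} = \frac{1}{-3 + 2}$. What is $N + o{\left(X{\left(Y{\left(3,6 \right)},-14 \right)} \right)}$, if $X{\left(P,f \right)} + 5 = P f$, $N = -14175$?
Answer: $-14037$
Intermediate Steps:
$Y{\left(j,Z \right)} = -1$ ($Y{\left(j,Z \right)} = \frac{1}{-1} = -1$)
$X{\left(P,f \right)} = -5 + P f$
$N + o{\left(X{\left(Y{\left(3,6 \right)},-14 \right)} \right)} = -14175 + 138 = -14037$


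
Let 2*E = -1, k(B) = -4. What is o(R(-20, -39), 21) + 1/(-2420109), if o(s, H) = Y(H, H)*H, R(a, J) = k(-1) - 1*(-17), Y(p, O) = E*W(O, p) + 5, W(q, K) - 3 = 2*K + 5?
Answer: -1016445781/2420109 ≈ -420.00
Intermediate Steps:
W(q, K) = 8 + 2*K (W(q, K) = 3 + (2*K + 5) = 3 + (5 + 2*K) = 8 + 2*K)
E = -½ (E = (½)*(-1) = -½ ≈ -0.50000)
Y(p, O) = 1 - p (Y(p, O) = -(8 + 2*p)/2 + 5 = (-4 - p) + 5 = 1 - p)
R(a, J) = 13 (R(a, J) = -4 - 1*(-17) = -4 + 17 = 13)
o(s, H) = H*(1 - H) (o(s, H) = (1 - H)*H = H*(1 - H))
o(R(-20, -39), 21) + 1/(-2420109) = 21*(1 - 1*21) + 1/(-2420109) = 21*(1 - 21) - 1/2420109 = 21*(-20) - 1/2420109 = -420 - 1/2420109 = -1016445781/2420109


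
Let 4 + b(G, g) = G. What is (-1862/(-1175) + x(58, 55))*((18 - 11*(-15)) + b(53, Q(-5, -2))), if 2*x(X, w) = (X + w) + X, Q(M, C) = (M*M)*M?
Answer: 23739284/1175 ≈ 20204.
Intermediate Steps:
Q(M, C) = M³ (Q(M, C) = M²*M = M³)
x(X, w) = X + w/2 (x(X, w) = ((X + w) + X)/2 = (w + 2*X)/2 = X + w/2)
b(G, g) = -4 + G
(-1862/(-1175) + x(58, 55))*((18 - 11*(-15)) + b(53, Q(-5, -2))) = (-1862/(-1175) + (58 + (½)*55))*((18 - 11*(-15)) + (-4 + 53)) = (-1862*(-1/1175) + (58 + 55/2))*((18 + 165) + 49) = (1862/1175 + 171/2)*(183 + 49) = (204649/2350)*232 = 23739284/1175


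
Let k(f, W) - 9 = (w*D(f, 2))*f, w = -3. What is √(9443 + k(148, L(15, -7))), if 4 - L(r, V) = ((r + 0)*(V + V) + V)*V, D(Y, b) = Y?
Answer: 2*I*√14065 ≈ 237.19*I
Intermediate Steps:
L(r, V) = 4 - V*(V + 2*V*r) (L(r, V) = 4 - ((r + 0)*(V + V) + V)*V = 4 - (r*(2*V) + V)*V = 4 - (2*V*r + V)*V = 4 - (V + 2*V*r)*V = 4 - V*(V + 2*V*r))
k(f, W) = 9 - 3*f² (k(f, W) = 9 + (-3*f)*f = 9 - 3*f²)
√(9443 + k(148, L(15, -7))) = √(9443 + (9 - 3*148²)) = √(9443 + (9 - 3*21904)) = √(9443 + (9 - 65712)) = √(9443 - 65703) = √(-56260) = 2*I*√14065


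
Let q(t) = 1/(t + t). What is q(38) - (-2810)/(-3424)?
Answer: -26267/32528 ≈ -0.80752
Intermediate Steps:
q(t) = 1/(2*t)
q(38) - (-2810)/(-3424) = (½)/38 - (-2810)/(-3424) = (½)*(1/38) - (-2810)*(-1)/3424 = 1/76 - 1*1405/1712 = 1/76 - 1405/1712 = -26267/32528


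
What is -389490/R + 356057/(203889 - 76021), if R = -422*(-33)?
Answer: -574934071/22829356 ≈ -25.184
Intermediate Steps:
R = 13926
-389490/R + 356057/(203889 - 76021) = -389490/13926 + 356057/(203889 - 76021) = -389490*1/13926 + 356057/127868 = -64915/2321 + 356057*(1/127868) = -64915/2321 + 27389/9836 = -574934071/22829356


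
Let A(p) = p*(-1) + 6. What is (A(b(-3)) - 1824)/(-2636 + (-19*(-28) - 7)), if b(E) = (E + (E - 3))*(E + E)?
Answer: 1872/2111 ≈ 0.88678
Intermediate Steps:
b(E) = 2*E*(-3 + 2*E) (b(E) = (E + (-3 + E))*(2*E) = (-3 + 2*E)*(2*E) = 2*E*(-3 + 2*E))
A(p) = 6 - p (A(p) = -p + 6 = 6 - p)
(A(b(-3)) - 1824)/(-2636 + (-19*(-28) - 7)) = ((6 - 2*(-3)*(-3 + 2*(-3))) - 1824)/(-2636 + (-19*(-28) - 7)) = ((6 - 2*(-3)*(-3 - 6)) - 1824)/(-2636 + (532 - 7)) = ((6 - 2*(-3)*(-9)) - 1824)/(-2636 + 525) = ((6 - 1*54) - 1824)/(-2111) = ((6 - 54) - 1824)*(-1/2111) = (-48 - 1824)*(-1/2111) = -1872*(-1/2111) = 1872/2111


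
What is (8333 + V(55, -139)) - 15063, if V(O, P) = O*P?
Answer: -14375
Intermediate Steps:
(8333 + V(55, -139)) - 15063 = (8333 + 55*(-139)) - 15063 = (8333 - 7645) - 15063 = 688 - 15063 = -14375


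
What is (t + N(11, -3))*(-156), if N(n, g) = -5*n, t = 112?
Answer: -8892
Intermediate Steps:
(t + N(11, -3))*(-156) = (112 - 5*11)*(-156) = (112 - 55)*(-156) = 57*(-156) = -8892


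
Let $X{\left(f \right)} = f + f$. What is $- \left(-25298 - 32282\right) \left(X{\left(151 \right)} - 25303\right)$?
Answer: $-1439557580$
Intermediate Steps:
$X{\left(f \right)} = 2 f$
$- \left(-25298 - 32282\right) \left(X{\left(151 \right)} - 25303\right) = - \left(-25298 - 32282\right) \left(2 \cdot 151 - 25303\right) = - \left(-57580\right) \left(302 - 25303\right) = - \left(-57580\right) \left(-25001\right) = \left(-1\right) 1439557580 = -1439557580$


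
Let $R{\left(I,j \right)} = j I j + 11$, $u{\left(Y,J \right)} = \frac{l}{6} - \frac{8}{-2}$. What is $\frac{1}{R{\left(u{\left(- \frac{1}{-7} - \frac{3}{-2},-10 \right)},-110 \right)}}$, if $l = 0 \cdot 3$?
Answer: $\frac{1}{48411} \approx 2.0656 \cdot 10^{-5}$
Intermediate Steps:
$l = 0$
$u{\left(Y,J \right)} = 4$ ($u{\left(Y,J \right)} = \frac{0}{6} - \frac{8}{-2} = 0 \cdot \frac{1}{6} - -4 = 0 + 4 = 4$)
$R{\left(I,j \right)} = 11 + I j^{2}$ ($R{\left(I,j \right)} = I j j + 11 = I j^{2} + 11 = 11 + I j^{2}$)
$\frac{1}{R{\left(u{\left(- \frac{1}{-7} - \frac{3}{-2},-10 \right)},-110 \right)}} = \frac{1}{11 + 4 \left(-110\right)^{2}} = \frac{1}{11 + 4 \cdot 12100} = \frac{1}{11 + 48400} = \frac{1}{48411}$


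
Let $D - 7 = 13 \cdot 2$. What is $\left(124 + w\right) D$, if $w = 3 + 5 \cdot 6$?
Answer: $5181$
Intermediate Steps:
$w = 33$ ($w = 3 + 30 = 33$)
$D = 33$ ($D = 7 + 13 \cdot 2 = 7 + 26 = 33$)
$\left(124 + w\right) D = \left(124 + 33\right) 33 = 157 \cdot 33 = 5181$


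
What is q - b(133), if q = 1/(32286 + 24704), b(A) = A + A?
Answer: -15159339/56990 ≈ -266.00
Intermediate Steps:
b(A) = 2*A
q = 1/56990 ≈ 1.7547e-5
q - b(133) = 1/56990 - 2*133 = 1/56990 - 1*266 = 1/56990 - 266 = -15159339/56990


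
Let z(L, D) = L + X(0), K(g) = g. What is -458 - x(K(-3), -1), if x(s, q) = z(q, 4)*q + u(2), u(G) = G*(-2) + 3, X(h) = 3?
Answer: -455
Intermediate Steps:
u(G) = 3 - 2*G (u(G) = -2*G + 3 = 3 - 2*G)
z(L, D) = 3 + L (z(L, D) = L + 3 = 3 + L)
x(s, q) = -1 + q*(3 + q) (x(s, q) = (3 + q)*q + (3 - 2*2) = q*(3 + q) + (3 - 4) = q*(3 + q) - 1 = -1 + q*(3 + q))
-458 - x(K(-3), -1) = -458 - (-1 - (3 - 1)) = -458 - (-1 - 1*2) = -458 - (-1 - 2) = -458 - 1*(-3) = -458 + 3 = -455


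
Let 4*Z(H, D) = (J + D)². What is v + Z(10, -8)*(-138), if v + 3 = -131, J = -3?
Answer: -8617/2 ≈ -4308.5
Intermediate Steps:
Z(H, D) = (-3 + D)²/4
v = -134 (v = -3 - 131 = -134)
v + Z(10, -8)*(-138) = -134 + ((-3 - 8)²/4)*(-138) = -134 + ((¼)*(-11)²)*(-138) = -134 + ((¼)*121)*(-138) = -134 + (121/4)*(-138) = -134 - 8349/2 = -8617/2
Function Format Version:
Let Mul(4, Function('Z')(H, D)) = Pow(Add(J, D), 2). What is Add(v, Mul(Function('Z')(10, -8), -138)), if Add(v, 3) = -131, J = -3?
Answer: Rational(-8617, 2) ≈ -4308.5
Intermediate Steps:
Function('Z')(H, D) = Mul(Rational(1, 4), Pow(Add(-3, D), 2))
v = -134 (v = Add(-3, -131) = -134)
Add(v, Mul(Function('Z')(10, -8), -138)) = Add(-134, Mul(Mul(Rational(1, 4), Pow(Add(-3, -8), 2)), -138)) = Add(-134, Mul(Mul(Rational(1, 4), Pow(-11, 2)), -138)) = Add(-134, Mul(Mul(Rational(1, 4), 121), -138)) = Add(-134, Mul(Rational(121, 4), -138)) = Add(-134, Rational(-8349, 2)) = Rational(-8617, 2)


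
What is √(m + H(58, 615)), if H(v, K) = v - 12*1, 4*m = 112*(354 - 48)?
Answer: √8614 ≈ 92.812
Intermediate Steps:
m = 8568 (m = (112*(354 - 48))/4 = (112*306)/4 = (¼)*34272 = 8568)
H(v, K) = -12 + v (H(v, K) = v - 12 = -12 + v)
√(m + H(58, 615)) = √(8568 + (-12 + 58)) = √(8568 + 46) = √8614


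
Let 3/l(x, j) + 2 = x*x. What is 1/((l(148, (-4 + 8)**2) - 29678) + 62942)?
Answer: 21902/728548131 ≈ 3.0063e-5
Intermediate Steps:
l(x, j) = 3/(-2 + x**2) (l(x, j) = 3/(-2 + x*x) = 3/(-2 + x**2))
1/((l(148, (-4 + 8)**2) - 29678) + 62942) = 1/((3/(-2 + 148**2) - 29678) + 62942) = 1/((3/(-2 + 21904) - 29678) + 62942) = 1/((3/21902 - 29678) + 62942) = 1/(-650007553/21902 + 62942) = 1/(728548131/21902) = 21902/728548131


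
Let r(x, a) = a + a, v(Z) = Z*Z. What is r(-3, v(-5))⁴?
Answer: 6250000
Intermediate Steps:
v(Z) = Z²
r(x, a) = 2*a
r(-3, v(-5))⁴ = (2*(-5)²)⁴ = (2*25)⁴ = 50⁴ = 6250000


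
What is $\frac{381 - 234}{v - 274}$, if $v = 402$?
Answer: $\frac{147}{128} \approx 1.1484$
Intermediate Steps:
$\frac{381 - 234}{v - 274} = \frac{381 - 234}{402 - 274} = \frac{147}{128}$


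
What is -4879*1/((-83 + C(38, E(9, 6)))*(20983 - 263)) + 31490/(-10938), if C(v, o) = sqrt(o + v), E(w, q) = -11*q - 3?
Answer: -322191596881/112022620800 + 697*I*sqrt(31)/20483200 ≈ -2.8761 + 0.00018946*I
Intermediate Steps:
E(w, q) = -3 - 11*q
-4879*1/((-83 + C(38, E(9, 6)))*(20983 - 263)) + 31490/(-10938) = -4879*1/((-83 + sqrt((-3 - 11*6) + 38))*(20983 - 263)) + 31490/(-10938) = -4879*1/(20720*(-83 + sqrt((-3 - 66) + 38))) + 31490*(-1/10938) = -4879*1/(20720*(-83 + sqrt(-69 + 38))) - 15745/5469 = -4879*1/(20720*(-83 + sqrt(-31))) - 15745/5469 = -4879*1/(20720*(-83 + I*sqrt(31))) - 15745/5469 = -4879/(-1719760 + 20720*I*sqrt(31)) - 15745/5469 = -15745/5469 - 4879/(-1719760 + 20720*I*sqrt(31))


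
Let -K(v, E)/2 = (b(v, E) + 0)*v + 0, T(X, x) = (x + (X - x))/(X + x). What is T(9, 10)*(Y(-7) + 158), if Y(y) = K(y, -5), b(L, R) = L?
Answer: 540/19 ≈ 28.421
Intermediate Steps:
T(X, x) = X/(X + x)
K(v, E) = -2*v² (K(v, E) = -2*((v + 0)*v + 0) = -2*(v*v + 0) = -2*(v² + 0) = -2*v²)
Y(y) = -2*y²
T(9, 10)*(Y(-7) + 158) = (9/(9 + 10))*(-2*(-7)² + 158) = (9/19)*(-2*49 + 158) = (9*(1/19))*(-98 + 158) = (9/19)*60 = 540/19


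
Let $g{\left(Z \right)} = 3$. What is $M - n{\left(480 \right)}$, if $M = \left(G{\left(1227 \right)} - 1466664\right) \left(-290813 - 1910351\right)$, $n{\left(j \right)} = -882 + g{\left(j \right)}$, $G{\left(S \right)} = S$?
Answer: $3225667169547$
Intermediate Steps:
$n{\left(j \right)} = -879$ ($n{\left(j \right)} = -882 + 3 = -879$)
$M = 3225667168668$ ($M = \left(1227 - 1466664\right) \left(-290813 - 1910351\right) = \left(1227 - 1466664\right) \left(-2201164\right) = \left(-1465437\right) \left(-2201164\right) = 3225667168668$)
$M - n{\left(480 \right)} = 3225667168668 - -879 = 3225667168668 + 879 = 3225667169547$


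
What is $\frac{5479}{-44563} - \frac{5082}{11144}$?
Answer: $- \frac{20537653}{35472148} \approx -0.57898$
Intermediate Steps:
$\frac{5479}{-44563} - \frac{5082}{11144} = 5479 \left(- \frac{1}{44563}\right) - \frac{363}{796} = - \frac{5479}{44563} - \frac{363}{796} = - \frac{20537653}{35472148}$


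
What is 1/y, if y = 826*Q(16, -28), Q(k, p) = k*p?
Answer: -1/370048 ≈ -2.7024e-6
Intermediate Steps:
y = -370048 (y = 826*(16*(-28)) = 826*(-448) = -370048)
1/y = 1/(-370048) = -1/370048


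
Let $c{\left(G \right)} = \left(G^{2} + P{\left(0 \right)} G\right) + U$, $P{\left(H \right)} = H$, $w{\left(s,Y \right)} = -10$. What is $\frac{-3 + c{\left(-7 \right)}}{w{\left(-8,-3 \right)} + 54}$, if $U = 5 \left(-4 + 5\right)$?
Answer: $\frac{51}{44} \approx 1.1591$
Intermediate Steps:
$U = 5$ ($U = 5 \cdot 1 = 5$)
$c{\left(G \right)} = 5 + G^{2}$ ($c{\left(G \right)} = \left(G^{2} + 0 G\right) + 5 = \left(G^{2} + 0\right) + 5 = G^{2} + 5 = 5 + G^{2}$)
$\frac{-3 + c{\left(-7 \right)}}{w{\left(-8,-3 \right)} + 54} = \frac{-3 + \left(5 + \left(-7\right)^{2}\right)}{-10 + 54} = \frac{-3 + \left(5 + 49\right)}{44} = \frac{-3 + 54}{44} = \frac{1}{44} \cdot 51 = \frac{51}{44}$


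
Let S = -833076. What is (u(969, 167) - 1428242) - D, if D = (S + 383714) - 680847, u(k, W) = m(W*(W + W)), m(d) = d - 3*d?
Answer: -409589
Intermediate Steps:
m(d) = -2*d
u(k, W) = -4*W**2 (u(k, W) = -2*W*(W + W) = -2*W*2*W = -4*W**2)
D = -1130209 (D = (-833076 + 383714) - 680847 = -449362 - 680847 = -1130209)
(u(969, 167) - 1428242) - D = (-4*167**2 - 1428242) - 1*(-1130209) = (-4*27889 - 1428242) + 1130209 = (-111556 - 1428242) + 1130209 = -1539798 + 1130209 = -409589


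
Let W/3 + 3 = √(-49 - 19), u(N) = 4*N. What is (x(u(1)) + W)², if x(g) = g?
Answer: (5 - 6*I*√17)² ≈ -587.0 - 247.39*I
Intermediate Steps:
W = -9 + 6*I*√17 (W = -9 + 3*√(-49 - 19) = -9 + 3*√(-68) = -9 + 3*(2*I*√17) = -9 + 6*I*√17 ≈ -9.0 + 24.739*I)
(x(u(1)) + W)² = (4*1 + (-9 + 6*I*√17))² = (4 + (-9 + 6*I*√17))² = (-5 + 6*I*√17)²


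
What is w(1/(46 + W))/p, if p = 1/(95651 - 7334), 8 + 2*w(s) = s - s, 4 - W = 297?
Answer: -353268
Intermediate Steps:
W = -293 (W = 4 - 1*297 = 4 - 297 = -293)
w(s) = -4 (w(s) = -4 + (s - s)/2 = -4 + (½)*0 = -4 + 0 = -4)
p = 1/88317 ≈ 1.1323e-5
w(1/(46 + W))/p = -4/1/88317 = -4*88317 = -353268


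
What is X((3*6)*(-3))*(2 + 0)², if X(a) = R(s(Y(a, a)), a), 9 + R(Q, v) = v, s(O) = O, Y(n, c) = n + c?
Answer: -252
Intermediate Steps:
Y(n, c) = c + n
R(Q, v) = -9 + v
X(a) = -9 + a
X((3*6)*(-3))*(2 + 0)² = (-9 + (3*6)*(-3))*(2 + 0)² = (-9 + 18*(-3))*2² = (-9 - 54)*4 = -63*4 = -252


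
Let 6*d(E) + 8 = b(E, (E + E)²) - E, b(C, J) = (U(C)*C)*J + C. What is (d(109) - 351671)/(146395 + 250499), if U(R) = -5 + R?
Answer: 29812335/132298 ≈ 225.34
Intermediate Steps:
b(C, J) = C + C*J*(-5 + C) (b(C, J) = ((-5 + C)*C)*J + C = (C*(-5 + C))*J + C = C*J*(-5 + C) + C = C + C*J*(-5 + C))
d(E) = -4/3 - E/6 + E*(1 + 4*E²*(-5 + E))/6 (d(E) = -4/3 + (E*(1 + (E + E)²*(-5 + E)) - E)/6 = -4/3 + (E*(1 + (2*E)²*(-5 + E)) - E)/6 = -4/3 + (E*(1 + (4*E²)*(-5 + E)) - E)/6 = -4/3 + (E*(1 + 4*E²*(-5 + E)) - E)/6 = -4/3 + (-E + E*(1 + 4*E²*(-5 + E)))/6 = -4/3 + (-E/6 + E*(1 + 4*E²*(-5 + E))/6) = -4/3 - E/6 + E*(1 + 4*E²*(-5 + E))/6)
(d(109) - 351671)/(146395 + 250499) = ((-4/3 - 10/3*109³ + (⅔)*109⁴) - 351671)/(146395 + 250499) = ((-4/3 - 10/3*1295029 + (⅔)*141158161) - 351671)/396894 = ((-4/3 - 12950290/3 + 282316322/3) - 351671)*(1/396894) = (89788676 - 351671)*(1/396894) = 89437005*(1/396894) = 29812335/132298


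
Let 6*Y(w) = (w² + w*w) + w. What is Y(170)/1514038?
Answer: 28985/4542114 ≈ 0.0063814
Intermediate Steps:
Y(w) = w²/3 + w/6 (Y(w) = ((w² + w*w) + w)/6 = ((w² + w²) + w)/6 = (2*w² + w)/6 = (w + 2*w²)/6 = w²/3 + w/6)
Y(170)/1514038 = ((⅙)*170*(1 + 2*170))/1514038 = ((⅙)*170*(1 + 340))*(1/1514038) = ((⅙)*170*341)*(1/1514038) = (28985/3)*(1/1514038) = 28985/4542114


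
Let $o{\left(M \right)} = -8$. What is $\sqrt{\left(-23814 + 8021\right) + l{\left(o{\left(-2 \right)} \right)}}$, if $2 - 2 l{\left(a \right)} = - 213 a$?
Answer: $2 i \sqrt{4161} \approx 129.01 i$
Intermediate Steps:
$l{\left(a \right)} = 1 + \frac{213 a}{2}$ ($l{\left(a \right)} = 1 - \frac{\left(-213\right) a}{2} = 1 + \frac{213 a}{2}$)
$\sqrt{\left(-23814 + 8021\right) + l{\left(o{\left(-2 \right)} \right)}} = \sqrt{\left(-23814 + 8021\right) + \left(1 + \frac{213}{2} \left(-8\right)\right)} = \sqrt{-15793 + \left(1 - 852\right)} = \sqrt{-15793 - 851} = \sqrt{-16644} = 2 i \sqrt{4161}$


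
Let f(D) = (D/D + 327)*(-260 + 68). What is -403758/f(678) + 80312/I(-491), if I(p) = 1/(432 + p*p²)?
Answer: -99780839755833635/10496 ≈ -9.5066e+12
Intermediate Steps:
I(p) = 1/(432 + p³)
f(D) = -62976 (f(D) = (1 + 327)*(-192) = 328*(-192) = -62976)
-403758/f(678) + 80312/I(-491) = -403758/(-62976) + 80312/(1/(432 + (-491)³)) = -403758*(-1/62976) + 80312/(1/(432 - 118370771)) = 67293/10496 + 80312/(1/(-118370339)) = 67293/10496 + 80312/(-1/118370339) = 67293/10496 + 80312*(-118370339) = 67293/10496 - 9506558665768 = -99780839755833635/10496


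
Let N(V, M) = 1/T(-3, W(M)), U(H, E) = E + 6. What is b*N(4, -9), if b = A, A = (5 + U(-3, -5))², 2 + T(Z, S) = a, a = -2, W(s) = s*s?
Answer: -9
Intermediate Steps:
U(H, E) = 6 + E
W(s) = s²
T(Z, S) = -4 (T(Z, S) = -2 - 2 = -4)
N(V, M) = -¼ (N(V, M) = 1/(-4) = -¼)
A = 36 (A = (5 + (6 - 5))² = (5 + 1)² = 6² = 36)
b = 36
b*N(4, -9) = 36*(-¼) = -9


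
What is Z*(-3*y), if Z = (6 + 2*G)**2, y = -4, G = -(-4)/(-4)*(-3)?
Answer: 1728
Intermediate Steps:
G = 3 (G = -(-4)*(-1)/4*(-3) = -4*1/4*(-3) = -1*(-3) = 3)
Z = 144 (Z = (6 + 2*3)**2 = (6 + 6)**2 = 12**2 = 144)
Z*(-3*y) = 144*(-3*(-4)) = 144*12 = 1728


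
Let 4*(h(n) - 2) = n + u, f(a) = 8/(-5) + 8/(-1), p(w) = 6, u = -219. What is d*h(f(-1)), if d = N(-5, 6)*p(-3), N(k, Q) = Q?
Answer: -9927/5 ≈ -1985.4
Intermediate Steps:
f(a) = -48/5 (f(a) = 8*(-⅕) + 8*(-1) = -8/5 - 8 = -48/5)
h(n) = -211/4 + n/4 (h(n) = 2 + (n - 219)/4 = 2 + (-219 + n)/4 = 2 + (-219/4 + n/4) = -211/4 + n/4)
d = 36 (d = 6*6 = 36)
d*h(f(-1)) = 36*(-211/4 + (¼)*(-48/5)) = 36*(-211/4 - 12/5) = 36*(-1103/20) = -9927/5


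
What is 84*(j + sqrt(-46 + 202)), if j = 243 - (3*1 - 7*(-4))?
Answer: 17808 + 168*sqrt(39) ≈ 18857.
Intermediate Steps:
j = 212 (j = 243 - (3 + 28) = 243 - 1*31 = 243 - 31 = 212)
84*(j + sqrt(-46 + 202)) = 84*(212 + sqrt(-46 + 202)) = 84*(212 + sqrt(156)) = 84*(212 + 2*sqrt(39)) = 17808 + 168*sqrt(39)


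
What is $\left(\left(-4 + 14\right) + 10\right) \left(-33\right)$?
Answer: $-660$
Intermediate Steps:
$\left(\left(-4 + 14\right) + 10\right) \left(-33\right) = \left(10 + 10\right) \left(-33\right) = 20 \left(-33\right) = -660$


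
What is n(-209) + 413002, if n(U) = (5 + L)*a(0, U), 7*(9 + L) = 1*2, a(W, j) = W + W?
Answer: 413002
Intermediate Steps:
a(W, j) = 2*W
L = -61/7 (L = -9 + (1*2)/7 = -9 + (⅐)*2 = -9 + 2/7 = -61/7 ≈ -8.7143)
n(U) = 0 (n(U) = (5 - 61/7)*(2*0) = -26/7*0 = 0)
n(-209) + 413002 = 0 + 413002 = 413002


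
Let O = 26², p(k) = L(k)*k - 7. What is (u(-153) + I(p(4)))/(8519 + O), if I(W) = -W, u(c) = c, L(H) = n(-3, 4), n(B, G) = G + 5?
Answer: -182/9195 ≈ -0.019793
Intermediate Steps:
n(B, G) = 5 + G
L(H) = 9 (L(H) = 5 + 4 = 9)
p(k) = -7 + 9*k (p(k) = 9*k - 7 = -7 + 9*k)
O = 676
(u(-153) + I(p(4)))/(8519 + O) = (-153 - (-7 + 9*4))/(8519 + 676) = (-153 - (-7 + 36))/9195 = (-153 - 1*29)*(1/9195) = (-153 - 29)*(1/9195) = -182*1/9195 = -182/9195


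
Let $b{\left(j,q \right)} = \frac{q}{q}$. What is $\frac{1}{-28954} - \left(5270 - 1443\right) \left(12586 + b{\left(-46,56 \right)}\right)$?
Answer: $- \frac{1394727180347}{28954} \approx -4.817 \cdot 10^{7}$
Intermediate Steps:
$b{\left(j,q \right)} = 1$
$\frac{1}{-28954} - \left(5270 - 1443\right) \left(12586 + b{\left(-46,56 \right)}\right) = \frac{1}{-28954} - \left(5270 - 1443\right) \left(12586 + 1\right) = - \frac{1}{28954} - 3827 \cdot 12587 = - \frac{1}{28954} - 48170449 = - \frac{1394727180347}{28954}$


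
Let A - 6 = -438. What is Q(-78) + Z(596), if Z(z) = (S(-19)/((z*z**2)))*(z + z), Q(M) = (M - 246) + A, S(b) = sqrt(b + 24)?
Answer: -756 + sqrt(5)/177608 ≈ -756.00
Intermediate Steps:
A = -432 (A = 6 - 438 = -432)
S(b) = sqrt(24 + b)
Q(M) = -678 + M (Q(M) = (M - 246) - 432 = (-246 + M) - 432 = -678 + M)
Z(z) = 2*sqrt(5)/z**2 (Z(z) = (sqrt(24 - 19)/((z*z**2)))*(z + z) = (sqrt(5)/(z**3))*(2*z) = (sqrt(5)/z**3)*(2*z) = 2*sqrt(5)/z**2)
Q(-78) + Z(596) = (-678 - 78) + 2*sqrt(5)/596**2 = -756 + 2*sqrt(5)*(1/355216) = -756 + sqrt(5)/177608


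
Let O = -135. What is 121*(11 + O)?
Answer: -15004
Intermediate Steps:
121*(11 + O) = 121*(11 - 135) = 121*(-124) = -15004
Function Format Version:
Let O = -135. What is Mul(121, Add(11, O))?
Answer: -15004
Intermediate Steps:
Mul(121, Add(11, O)) = Mul(121, Add(11, -135)) = Mul(121, -124) = -15004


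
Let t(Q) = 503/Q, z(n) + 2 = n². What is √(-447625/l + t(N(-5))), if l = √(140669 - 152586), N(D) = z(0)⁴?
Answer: √(71433489167 + 85349554000*I*√11917)/47668 ≈ 45.453 + 45.106*I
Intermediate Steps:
z(n) = -2 + n²
N(D) = 16 (N(D) = (-2 + 0²)⁴ = (-2 + 0)⁴ = (-2)⁴ = 16)
l = I*√11917 (l = √(-11917) = I*√11917 ≈ 109.17*I)
√(-447625/l + t(N(-5))) = √(-447625*(-I*√11917/11917) + 503/16) = √(-(-447625)*I*√11917/11917 + 503*(1/16)) = √(447625*I*√11917/11917 + 503/16) = √(503/16 + 447625*I*√11917/11917)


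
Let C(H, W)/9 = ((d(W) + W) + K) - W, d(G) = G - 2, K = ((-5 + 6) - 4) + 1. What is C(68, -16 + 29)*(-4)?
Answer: -324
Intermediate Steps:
K = -2 (K = (1 - 4) + 1 = -3 + 1 = -2)
d(G) = -2 + G
C(H, W) = -36 + 9*W (C(H, W) = 9*((((-2 + W) + W) - 2) - W) = 9*(((-2 + 2*W) - 2) - W) = 9*((-4 + 2*W) - W) = 9*(-4 + W) = -36 + 9*W)
C(68, -16 + 29)*(-4) = (-36 + 9*(-16 + 29))*(-4) = (-36 + 9*13)*(-4) = (-36 + 117)*(-4) = 81*(-4) = -324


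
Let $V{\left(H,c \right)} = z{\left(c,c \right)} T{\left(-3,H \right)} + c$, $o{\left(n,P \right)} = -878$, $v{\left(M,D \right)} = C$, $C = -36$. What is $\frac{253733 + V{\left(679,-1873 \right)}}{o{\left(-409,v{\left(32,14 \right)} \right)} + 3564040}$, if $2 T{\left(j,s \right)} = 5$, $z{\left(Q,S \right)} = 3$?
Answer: $\frac{503735}{7126324} \approx 0.070686$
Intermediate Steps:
$v{\left(M,D \right)} = -36$
$T{\left(j,s \right)} = \frac{5}{2}$ ($T{\left(j,s \right)} = \frac{1}{2} \cdot 5 = \frac{5}{2}$)
$V{\left(H,c \right)} = \frac{15}{2} + c$ ($V{\left(H,c \right)} = 3 \cdot \frac{5}{2} + c = \frac{15}{2} + c$)
$\frac{253733 + V{\left(679,-1873 \right)}}{o{\left(-409,v{\left(32,14 \right)} \right)} + 3564040} = \frac{253733 + \left(\frac{15}{2} - 1873\right)}{-878 + 3564040} = \frac{253733 - \frac{3731}{2}}{3563162} = \frac{503735}{2} \cdot \frac{1}{3563162} = \frac{503735}{7126324}$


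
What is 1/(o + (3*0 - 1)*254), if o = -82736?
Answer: -1/82990 ≈ -1.2050e-5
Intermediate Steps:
1/(o + (3*0 - 1)*254) = 1/(-82736 + (3*0 - 1)*254) = 1/(-82736 + (0 - 1)*254) = 1/(-82736 - 1*254) = 1/(-82736 - 254) = 1/(-82990) = -1/82990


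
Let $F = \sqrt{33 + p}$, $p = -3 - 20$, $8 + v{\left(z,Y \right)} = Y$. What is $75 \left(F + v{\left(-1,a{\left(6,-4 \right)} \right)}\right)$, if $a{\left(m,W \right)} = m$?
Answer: $-150 + 75 \sqrt{10} \approx 87.171$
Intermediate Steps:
$v{\left(z,Y \right)} = -8 + Y$
$p = -23$
$F = \sqrt{10}$ ($F = \sqrt{33 - 23} = \sqrt{10} \approx 3.1623$)
$75 \left(F + v{\left(-1,a{\left(6,-4 \right)} \right)}\right) = 75 \left(\sqrt{10} + \left(-8 + 6\right)\right) = 75 \left(\sqrt{10} - 2\right) = 75 \left(-2 + \sqrt{10}\right) = -150 + 75 \sqrt{10}$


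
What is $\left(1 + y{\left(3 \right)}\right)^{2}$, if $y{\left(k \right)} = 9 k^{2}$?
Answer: $6724$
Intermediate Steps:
$\left(1 + y{\left(3 \right)}\right)^{2} = \left(1 + 9 \cdot 3^{2}\right)^{2} = \left(1 + 9 \cdot 9\right)^{2} = \left(1 + 81\right)^{2} = 82^{2} = 6724$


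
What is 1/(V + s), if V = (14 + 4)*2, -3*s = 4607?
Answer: -3/4499 ≈ -0.00066681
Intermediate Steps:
s = -4607/3 (s = -1/3*4607 = -4607/3 ≈ -1535.7)
V = 36 (V = 18*2 = 36)
1/(V + s) = 1/(36 - 4607/3) = 1/(-4499/3) = -3/4499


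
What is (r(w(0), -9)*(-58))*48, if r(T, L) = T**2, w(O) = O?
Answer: 0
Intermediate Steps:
(r(w(0), -9)*(-58))*48 = (0**2*(-58))*48 = (0*(-58))*48 = 0*48 = 0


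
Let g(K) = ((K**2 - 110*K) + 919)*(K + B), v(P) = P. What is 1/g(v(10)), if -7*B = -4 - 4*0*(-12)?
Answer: -7/5994 ≈ -0.0011678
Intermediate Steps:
B = 4/7 (B = -(-4 - 4*0*(-12))/7 = -(-4 + 0*(-12))/7 = -(-4 + 0)/7 = -1/7*(-4) = 4/7 ≈ 0.57143)
g(K) = (4/7 + K)*(919 + K**2 - 110*K) (g(K) = ((K**2 - 110*K) + 919)*(K + 4/7) = (919 + K**2 - 110*K)*(4/7 + K) = (4/7 + K)*(919 + K**2 - 110*K))
1/g(v(10)) = 1/(3676/7 + 10**3 - 766/7*10**2 + (5993/7)*10) = 1/(3676/7 + 1000 - 766/7*100 + 59930/7) = 1/(3676/7 + 1000 - 76600/7 + 59930/7) = 1/(-5994/7) = -7/5994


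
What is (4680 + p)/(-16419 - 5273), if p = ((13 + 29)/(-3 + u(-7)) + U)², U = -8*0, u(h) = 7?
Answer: -19161/86768 ≈ -0.22083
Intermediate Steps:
U = 0
p = 441/4 (p = ((13 + 29)/(-3 + 7) + 0)² = (42/4 + 0)² = (42*(¼) + 0)² = (21/2 + 0)² = (21/2)² = 441/4 ≈ 110.25)
(4680 + p)/(-16419 - 5273) = (4680 + 441/4)/(-16419 - 5273) = (19161/4)/(-21692) = (19161/4)*(-1/21692) = -19161/86768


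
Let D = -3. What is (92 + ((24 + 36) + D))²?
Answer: 22201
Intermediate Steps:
(92 + ((24 + 36) + D))² = (92 + ((24 + 36) - 3))² = (92 + (60 - 3))² = (92 + 57)² = 149² = 22201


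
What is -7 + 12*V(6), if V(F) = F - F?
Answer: -7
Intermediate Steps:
V(F) = 0
-7 + 12*V(6) = -7 + 12*0 = -7 + 0 = -7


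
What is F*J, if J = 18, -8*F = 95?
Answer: -855/4 ≈ -213.75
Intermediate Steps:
F = -95/8 (F = -⅛*95 = -95/8 ≈ -11.875)
F*J = -95/8*18 = -855/4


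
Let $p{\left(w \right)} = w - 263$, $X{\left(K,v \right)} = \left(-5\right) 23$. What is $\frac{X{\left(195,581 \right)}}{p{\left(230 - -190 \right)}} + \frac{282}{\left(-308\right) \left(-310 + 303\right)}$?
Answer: $- \frac{101833}{169246} \approx -0.60169$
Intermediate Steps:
$X{\left(K,v \right)} = -115$
$p{\left(w \right)} = -263 + w$
$\frac{X{\left(195,581 \right)}}{p{\left(230 - -190 \right)}} + \frac{282}{\left(-308\right) \left(-310 + 303\right)} = - \frac{115}{-263 + \left(230 - -190\right)} + \frac{282}{\left(-308\right) \left(-310 + 303\right)} = - \frac{115}{-263 + \left(230 + 190\right)} + \frac{282}{\left(-308\right) \left(-7\right)} = - \frac{115}{-263 + 420} + \frac{282}{2156} = - \frac{115}{157} + 282 \cdot \frac{1}{2156} = \left(-115\right) \frac{1}{157} + \frac{141}{1078} = - \frac{115}{157} + \frac{141}{1078} = - \frac{101833}{169246}$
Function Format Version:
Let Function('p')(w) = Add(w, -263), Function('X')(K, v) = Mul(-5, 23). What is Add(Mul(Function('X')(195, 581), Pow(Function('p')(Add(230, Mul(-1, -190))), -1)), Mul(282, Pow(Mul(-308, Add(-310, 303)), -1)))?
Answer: Rational(-101833, 169246) ≈ -0.60169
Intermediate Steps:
Function('X')(K, v) = -115
Function('p')(w) = Add(-263, w)
Add(Mul(Function('X')(195, 581), Pow(Function('p')(Add(230, Mul(-1, -190))), -1)), Mul(282, Pow(Mul(-308, Add(-310, 303)), -1))) = Add(Mul(-115, Pow(Add(-263, Add(230, Mul(-1, -190))), -1)), Mul(282, Pow(Mul(-308, Add(-310, 303)), -1))) = Add(Mul(-115, Pow(Add(-263, Add(230, 190)), -1)), Mul(282, Pow(Mul(-308, -7), -1))) = Add(Mul(-115, Pow(Add(-263, 420), -1)), Mul(282, Pow(2156, -1))) = Add(Mul(-115, Pow(157, -1)), Mul(282, Rational(1, 2156))) = Add(Mul(-115, Rational(1, 157)), Rational(141, 1078)) = Add(Rational(-115, 157), Rational(141, 1078)) = Rational(-101833, 169246)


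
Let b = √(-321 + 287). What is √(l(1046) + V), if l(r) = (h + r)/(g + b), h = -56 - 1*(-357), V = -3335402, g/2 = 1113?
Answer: √((-7424603505 - 3335402*I*√34)/(2226 + I*√34)) ≈ 0.e-7 - 1826.3*I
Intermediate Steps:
g = 2226 (g = 2*1113 = 2226)
b = I*√34 (b = √(-34) = I*√34 ≈ 5.8309*I)
h = 301 (h = -56 + 357 = 301)
l(r) = (301 + r)/(2226 + I*√34)
√(l(1046) + V) = √((301 + 1046)/(2226 + I*√34) - 3335402) = √(1347/(2226 + I*√34) - 3335402) = √(-3335402 + 1347/(2226 + I*√34))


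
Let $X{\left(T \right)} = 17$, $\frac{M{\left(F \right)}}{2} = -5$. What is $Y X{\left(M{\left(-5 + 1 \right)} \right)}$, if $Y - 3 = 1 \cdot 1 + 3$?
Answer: $119$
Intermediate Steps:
$M{\left(F \right)} = -10$ ($M{\left(F \right)} = 2 \left(-5\right) = -10$)
$Y = 7$ ($Y = 3 + \left(1 \cdot 1 + 3\right) = 3 + \left(1 + 3\right) = 3 + 4 = 7$)
$Y X{\left(M{\left(-5 + 1 \right)} \right)} = 7 \cdot 17 = 119$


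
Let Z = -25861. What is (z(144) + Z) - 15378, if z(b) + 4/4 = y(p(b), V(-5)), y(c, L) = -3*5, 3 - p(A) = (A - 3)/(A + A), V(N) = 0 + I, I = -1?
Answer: -41255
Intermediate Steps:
V(N) = -1 (V(N) = 0 - 1 = -1)
p(A) = 3 - (-3 + A)/(2*A) (p(A) = 3 - (A - 3)/(A + A) = 3 - (-3 + A)/(2*A))
y(c, L) = -15
z(b) = -16 (z(b) = -1 - 15 = -16)
(z(144) + Z) - 15378 = (-16 - 25861) - 15378 = -25877 - 15378 = -41255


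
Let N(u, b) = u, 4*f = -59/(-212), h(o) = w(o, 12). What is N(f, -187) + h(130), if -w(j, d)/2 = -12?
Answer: 20411/848 ≈ 24.070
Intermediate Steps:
w(j, d) = 24 (w(j, d) = -2*(-12) = 24)
h(o) = 24
f = 59/848 (f = (-59/(-212))/4 = (-59*(-1/212))/4 = (¼)*(59/212) = 59/848 ≈ 0.069575)
N(f, -187) + h(130) = 59/848 + 24 = 20411/848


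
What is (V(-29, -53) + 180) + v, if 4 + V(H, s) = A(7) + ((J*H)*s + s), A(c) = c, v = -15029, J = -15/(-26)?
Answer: -364319/26 ≈ -14012.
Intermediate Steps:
J = 15/26 (J = -15*(-1/26) = 15/26 ≈ 0.57692)
V(H, s) = 3 + s + 15*H*s/26 (V(H, s) = -4 + (7 + ((15*H/26)*s + s)) = -4 + (7 + (15*H*s/26 + s)) = -4 + (7 + (s + 15*H*s/26)) = -4 + (7 + s + 15*H*s/26) = 3 + s + 15*H*s/26)
(V(-29, -53) + 180) + v = ((3 - 53 + (15/26)*(-29)*(-53)) + 180) - 15029 = ((3 - 53 + 23055/26) + 180) - 15029 = (21755/26 + 180) - 15029 = 26435/26 - 15029 = -364319/26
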